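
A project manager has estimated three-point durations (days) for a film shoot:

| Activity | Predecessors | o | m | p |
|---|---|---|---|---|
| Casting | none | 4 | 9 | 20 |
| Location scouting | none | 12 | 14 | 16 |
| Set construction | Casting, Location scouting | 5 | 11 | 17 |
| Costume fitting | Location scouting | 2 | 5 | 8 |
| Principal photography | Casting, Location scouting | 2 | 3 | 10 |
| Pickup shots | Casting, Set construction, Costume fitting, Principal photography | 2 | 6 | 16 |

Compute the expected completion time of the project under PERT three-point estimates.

te_Casting = (4 + 4·9 + 20)/6 = 60/6 = 10
te_Location scouting = (12 + 4·14 + 16)/6 = 84/6 = 14
te_Set construction = (5 + 4·11 + 17)/6 = 66/6 = 11
te_Costume fitting = (2 + 4·5 + 8)/6 = 30/6 = 5
te_Principal photography = (2 + 4·3 + 10)/6 = 24/6 = 4
te_Pickup shots = (2 + 4·6 + 16)/6 = 42/6 = 7

Forward pass:
ES_Casting = 0; EF_Casting = 10
ES_Location scouting = 0; EF_Location scouting = 14
ES_Set construction = max(EF_Casting=10, EF_Location scouting=14) = 14; EF_Set construction = 14+11 = 25
ES_Costume fitting = 14; EF_Costume fitting = 14+5 = 19
ES_Principal photography = max(EF_Casting=10, EF_Location scouting=14) = 14; EF_Principal photography = 14+4 = 18
ES_Pickup shots = max(EF_Casting=10, EF_Set construction=25, EF_Costume fitting=19, EF_Principal photography=18) = 25; EF_Pickup shots = 25+7 = 32
Expected project duration μ = 32 days. Critical path: Location scouting → Set construction → Pickup shots.

32 days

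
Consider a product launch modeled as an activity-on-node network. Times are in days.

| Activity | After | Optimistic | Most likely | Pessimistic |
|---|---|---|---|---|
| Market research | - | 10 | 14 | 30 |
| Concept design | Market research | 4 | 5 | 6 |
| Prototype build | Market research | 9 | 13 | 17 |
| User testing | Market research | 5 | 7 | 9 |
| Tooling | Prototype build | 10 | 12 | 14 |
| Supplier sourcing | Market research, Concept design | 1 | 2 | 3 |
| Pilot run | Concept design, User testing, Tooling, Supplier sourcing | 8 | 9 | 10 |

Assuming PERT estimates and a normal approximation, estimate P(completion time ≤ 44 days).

te_Market research = (10 + 4·14 + 30)/6 = 96/6 = 16; σ²_Market research = ((30−10)/6)² = 11.111
te_Concept design = (4 + 4·5 + 6)/6 = 30/6 = 5; σ²_Concept design = ((6−4)/6)² = 0.111
te_Prototype build = (9 + 4·13 + 17)/6 = 78/6 = 13; σ²_Prototype build = ((17−9)/6)² = 1.778
te_User testing = (5 + 4·7 + 9)/6 = 42/6 = 7; σ²_User testing = ((9−5)/6)² = 0.444
te_Tooling = (10 + 4·12 + 14)/6 = 72/6 = 12; σ²_Tooling = ((14−10)/6)² = 0.444
te_Supplier sourcing = (1 + 4·2 + 3)/6 = 12/6 = 2; σ²_Supplier sourcing = ((3−1)/6)² = 0.111
te_Pilot run = (8 + 4·9 + 10)/6 = 54/6 = 9; σ²_Pilot run = ((10−8)/6)² = 0.111

Forward pass:
ES_Market research = 0; EF_Market research = 16
ES_Concept design = 16; EF_Concept design = 16+5 = 21
ES_Prototype build = 16; EF_Prototype build = 16+13 = 29
ES_User testing = 16; EF_User testing = 16+7 = 23
ES_Tooling = 29; EF_Tooling = 29+12 = 41
ES_Supplier sourcing = max(EF_Market research=16, EF_Concept design=21) = 21; EF_Supplier sourcing = 21+2 = 23
ES_Pilot run = max(EF_Concept design=21, EF_User testing=23, EF_Tooling=41, EF_Supplier sourcing=23) = 41; EF_Pilot run = 41+9 = 50
Expected project duration μ = 50 days. Critical path: Market research → Prototype build → Tooling → Pilot run.

Variance along critical path = 11.111 + 1.778 + 0.444 + 0.111 = 13.444; σ = √13.444 = 3.667 days.
Z = (44 − 50) / 3.667 = -1.636
P(T ≤ 44) = Φ(-1.636) ≈ 0.051

0.051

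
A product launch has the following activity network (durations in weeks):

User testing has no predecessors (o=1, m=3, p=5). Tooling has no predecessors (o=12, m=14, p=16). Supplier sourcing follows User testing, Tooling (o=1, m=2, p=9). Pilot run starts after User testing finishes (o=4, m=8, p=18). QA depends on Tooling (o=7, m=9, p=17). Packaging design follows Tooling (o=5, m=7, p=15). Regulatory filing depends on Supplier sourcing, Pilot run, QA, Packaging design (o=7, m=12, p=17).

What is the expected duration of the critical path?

36 weeks

te_User testing = (1 + 4·3 + 5)/6 = 18/6 = 3
te_Tooling = (12 + 4·14 + 16)/6 = 84/6 = 14
te_Supplier sourcing = (1 + 4·2 + 9)/6 = 18/6 = 3
te_Pilot run = (4 + 4·8 + 18)/6 = 54/6 = 9
te_QA = (7 + 4·9 + 17)/6 = 60/6 = 10
te_Packaging design = (5 + 4·7 + 15)/6 = 48/6 = 8
te_Regulatory filing = (7 + 4·12 + 17)/6 = 72/6 = 12

Forward pass:
ES_User testing = 0; EF_User testing = 3
ES_Tooling = 0; EF_Tooling = 14
ES_Supplier sourcing = max(EF_User testing=3, EF_Tooling=14) = 14; EF_Supplier sourcing = 14+3 = 17
ES_Pilot run = 3; EF_Pilot run = 3+9 = 12
ES_QA = 14; EF_QA = 14+10 = 24
ES_Packaging design = 14; EF_Packaging design = 14+8 = 22
ES_Regulatory filing = max(EF_Supplier sourcing=17, EF_Pilot run=12, EF_QA=24, EF_Packaging design=22) = 24; EF_Regulatory filing = 24+12 = 36
Expected project duration μ = 36 weeks. Critical path: Tooling → QA → Regulatory filing.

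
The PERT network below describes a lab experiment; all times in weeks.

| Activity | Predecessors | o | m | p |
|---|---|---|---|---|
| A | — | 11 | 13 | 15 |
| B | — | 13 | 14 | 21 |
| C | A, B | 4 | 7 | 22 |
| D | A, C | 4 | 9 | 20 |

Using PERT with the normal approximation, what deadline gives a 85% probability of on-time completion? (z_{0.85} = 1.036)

38.4 weeks

te_A = (11 + 4·13 + 15)/6 = 78/6 = 13; σ²_A = ((15−11)/6)² = 0.444
te_B = (13 + 4·14 + 21)/6 = 90/6 = 15; σ²_B = ((21−13)/6)² = 1.778
te_C = (4 + 4·7 + 22)/6 = 54/6 = 9; σ²_C = ((22−4)/6)² = 9.000
te_D = (4 + 4·9 + 20)/6 = 60/6 = 10; σ²_D = ((20−4)/6)² = 7.111

Forward pass:
ES_A = 0; EF_A = 13
ES_B = 0; EF_B = 15
ES_C = max(EF_A=13, EF_B=15) = 15; EF_C = 15+9 = 24
ES_D = max(EF_A=13, EF_C=24) = 24; EF_D = 24+10 = 34
Expected project duration μ = 34 weeks. Critical path: B → C → D.

Variance along critical path = 1.778 + 9.000 + 7.111 = 17.889; σ = 4.230 weeks.
D = μ + z·σ = 34 + 1.036·4.230 = 38.4 weeks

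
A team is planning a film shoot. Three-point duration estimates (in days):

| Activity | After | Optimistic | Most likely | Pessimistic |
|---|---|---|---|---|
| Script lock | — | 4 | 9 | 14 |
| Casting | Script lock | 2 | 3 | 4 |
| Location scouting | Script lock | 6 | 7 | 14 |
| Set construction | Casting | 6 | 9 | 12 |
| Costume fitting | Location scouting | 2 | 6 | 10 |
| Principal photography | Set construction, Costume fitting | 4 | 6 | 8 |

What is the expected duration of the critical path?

te_Script lock = (4 + 4·9 + 14)/6 = 54/6 = 9
te_Casting = (2 + 4·3 + 4)/6 = 18/6 = 3
te_Location scouting = (6 + 4·7 + 14)/6 = 48/6 = 8
te_Set construction = (6 + 4·9 + 12)/6 = 54/6 = 9
te_Costume fitting = (2 + 4·6 + 10)/6 = 36/6 = 6
te_Principal photography = (4 + 4·6 + 8)/6 = 36/6 = 6

Forward pass:
ES_Script lock = 0; EF_Script lock = 9
ES_Casting = 9; EF_Casting = 9+3 = 12
ES_Location scouting = 9; EF_Location scouting = 9+8 = 17
ES_Set construction = 12; EF_Set construction = 12+9 = 21
ES_Costume fitting = 17; EF_Costume fitting = 17+6 = 23
ES_Principal photography = max(EF_Set construction=21, EF_Costume fitting=23) = 23; EF_Principal photography = 23+6 = 29
Expected project duration μ = 29 days. Critical path: Script lock → Location scouting → Costume fitting → Principal photography.

29 days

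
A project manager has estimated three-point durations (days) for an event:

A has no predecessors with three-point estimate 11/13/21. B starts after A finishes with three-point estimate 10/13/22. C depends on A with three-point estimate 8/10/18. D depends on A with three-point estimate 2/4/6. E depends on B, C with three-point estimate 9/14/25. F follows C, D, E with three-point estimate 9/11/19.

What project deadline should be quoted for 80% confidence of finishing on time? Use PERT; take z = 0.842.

te_A = (11 + 4·13 + 21)/6 = 84/6 = 14; σ²_A = ((21−11)/6)² = 2.778
te_B = (10 + 4·13 + 22)/6 = 84/6 = 14; σ²_B = ((22−10)/6)² = 4.000
te_C = (8 + 4·10 + 18)/6 = 66/6 = 11; σ²_C = ((18−8)/6)² = 2.778
te_D = (2 + 4·4 + 6)/6 = 24/6 = 4; σ²_D = ((6−2)/6)² = 0.444
te_E = (9 + 4·14 + 25)/6 = 90/6 = 15; σ²_E = ((25−9)/6)² = 7.111
te_F = (9 + 4·11 + 19)/6 = 72/6 = 12; σ²_F = ((19−9)/6)² = 2.778

Forward pass:
ES_A = 0; EF_A = 14
ES_B = 14; EF_B = 14+14 = 28
ES_C = 14; EF_C = 14+11 = 25
ES_D = 14; EF_D = 14+4 = 18
ES_E = max(EF_B=28, EF_C=25) = 28; EF_E = 28+15 = 43
ES_F = max(EF_C=25, EF_D=18, EF_E=43) = 43; EF_F = 43+12 = 55
Expected project duration μ = 55 days. Critical path: A → B → E → F.

Variance along critical path = 2.778 + 4.000 + 7.111 + 2.778 = 16.667; σ = 4.082 days.
D = μ + z·σ = 55 + 0.842·4.082 = 58.4 days

58.4 days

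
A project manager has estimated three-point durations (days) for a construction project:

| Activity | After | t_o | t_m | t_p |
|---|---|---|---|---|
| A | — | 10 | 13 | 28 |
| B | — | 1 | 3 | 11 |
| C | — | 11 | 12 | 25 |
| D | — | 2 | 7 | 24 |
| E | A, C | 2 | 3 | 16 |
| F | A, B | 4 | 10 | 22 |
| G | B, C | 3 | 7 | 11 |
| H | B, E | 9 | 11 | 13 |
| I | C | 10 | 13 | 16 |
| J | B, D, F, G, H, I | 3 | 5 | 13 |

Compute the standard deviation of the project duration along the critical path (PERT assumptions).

te_A = (10 + 4·13 + 28)/6 = 90/6 = 15; σ²_A = ((28−10)/6)² = 9.000
te_B = (1 + 4·3 + 11)/6 = 24/6 = 4; σ²_B = ((11−1)/6)² = 2.778
te_C = (11 + 4·12 + 25)/6 = 84/6 = 14; σ²_C = ((25−11)/6)² = 5.444
te_D = (2 + 4·7 + 24)/6 = 54/6 = 9; σ²_D = ((24−2)/6)² = 13.444
te_E = (2 + 4·3 + 16)/6 = 30/6 = 5; σ²_E = ((16−2)/6)² = 5.444
te_F = (4 + 4·10 + 22)/6 = 66/6 = 11; σ²_F = ((22−4)/6)² = 9.000
te_G = (3 + 4·7 + 11)/6 = 42/6 = 7; σ²_G = ((11−3)/6)² = 1.778
te_H = (9 + 4·11 + 13)/6 = 66/6 = 11; σ²_H = ((13−9)/6)² = 0.444
te_I = (10 + 4·13 + 16)/6 = 78/6 = 13; σ²_I = ((16−10)/6)² = 1.000
te_J = (3 + 4·5 + 13)/6 = 36/6 = 6; σ²_J = ((13−3)/6)² = 2.778

Forward pass:
ES_A = 0; EF_A = 15
ES_B = 0; EF_B = 4
ES_C = 0; EF_C = 14
ES_D = 0; EF_D = 9
ES_E = max(EF_A=15, EF_C=14) = 15; EF_E = 15+5 = 20
ES_F = max(EF_A=15, EF_B=4) = 15; EF_F = 15+11 = 26
ES_G = max(EF_B=4, EF_C=14) = 14; EF_G = 14+7 = 21
ES_H = max(EF_B=4, EF_E=20) = 20; EF_H = 20+11 = 31
ES_I = 14; EF_I = 14+13 = 27
ES_J = max(EF_B=4, EF_D=9, EF_F=26, EF_G=21, EF_H=31, EF_I=27) = 31; EF_J = 31+6 = 37
Expected project duration μ = 37 days. Critical path: A → E → H → J.

Variance along critical path = 9.000 + 5.444 + 0.444 + 2.778 = 17.667
σ = √17.667 = 4.203 days

4.20 days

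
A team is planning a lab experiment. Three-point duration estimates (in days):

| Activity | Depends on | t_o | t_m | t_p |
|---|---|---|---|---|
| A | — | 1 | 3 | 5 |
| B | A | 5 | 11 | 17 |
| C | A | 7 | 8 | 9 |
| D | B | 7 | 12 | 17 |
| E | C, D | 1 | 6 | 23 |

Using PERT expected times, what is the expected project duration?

34 days

te_A = (1 + 4·3 + 5)/6 = 18/6 = 3
te_B = (5 + 4·11 + 17)/6 = 66/6 = 11
te_C = (7 + 4·8 + 9)/6 = 48/6 = 8
te_D = (7 + 4·12 + 17)/6 = 72/6 = 12
te_E = (1 + 4·6 + 23)/6 = 48/6 = 8

Forward pass:
ES_A = 0; EF_A = 3
ES_B = 3; EF_B = 3+11 = 14
ES_C = 3; EF_C = 3+8 = 11
ES_D = 14; EF_D = 14+12 = 26
ES_E = max(EF_C=11, EF_D=26) = 26; EF_E = 26+8 = 34
Expected project duration μ = 34 days. Critical path: A → B → D → E.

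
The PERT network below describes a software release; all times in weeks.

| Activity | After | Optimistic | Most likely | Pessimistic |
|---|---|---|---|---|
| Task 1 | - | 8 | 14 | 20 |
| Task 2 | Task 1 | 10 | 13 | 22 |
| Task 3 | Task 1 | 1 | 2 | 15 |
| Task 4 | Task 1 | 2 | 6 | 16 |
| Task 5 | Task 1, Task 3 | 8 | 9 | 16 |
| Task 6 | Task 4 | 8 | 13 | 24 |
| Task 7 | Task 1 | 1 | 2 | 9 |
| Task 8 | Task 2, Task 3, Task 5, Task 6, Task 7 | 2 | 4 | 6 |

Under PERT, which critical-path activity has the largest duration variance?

te_Task 1 = (8 + 4·14 + 20)/6 = 84/6 = 14; σ²_Task 1 = ((20−8)/6)² = 4.000
te_Task 2 = (10 + 4·13 + 22)/6 = 84/6 = 14; σ²_Task 2 = ((22−10)/6)² = 4.000
te_Task 3 = (1 + 4·2 + 15)/6 = 24/6 = 4; σ²_Task 3 = ((15−1)/6)² = 5.444
te_Task 4 = (2 + 4·6 + 16)/6 = 42/6 = 7; σ²_Task 4 = ((16−2)/6)² = 5.444
te_Task 5 = (8 + 4·9 + 16)/6 = 60/6 = 10; σ²_Task 5 = ((16−8)/6)² = 1.778
te_Task 6 = (8 + 4·13 + 24)/6 = 84/6 = 14; σ²_Task 6 = ((24−8)/6)² = 7.111
te_Task 7 = (1 + 4·2 + 9)/6 = 18/6 = 3; σ²_Task 7 = ((9−1)/6)² = 1.778
te_Task 8 = (2 + 4·4 + 6)/6 = 24/6 = 4; σ²_Task 8 = ((6−2)/6)² = 0.444

Forward pass:
ES_Task 1 = 0; EF_Task 1 = 14
ES_Task 2 = 14; EF_Task 2 = 14+14 = 28
ES_Task 3 = 14; EF_Task 3 = 14+4 = 18
ES_Task 4 = 14; EF_Task 4 = 14+7 = 21
ES_Task 5 = max(EF_Task 1=14, EF_Task 3=18) = 18; EF_Task 5 = 18+10 = 28
ES_Task 6 = 21; EF_Task 6 = 21+14 = 35
ES_Task 7 = 14; EF_Task 7 = 14+3 = 17
ES_Task 8 = max(EF_Task 2=28, EF_Task 3=18, EF_Task 5=28, EF_Task 6=35, EF_Task 7=17) = 35; EF_Task 8 = 35+4 = 39
Expected project duration μ = 39 weeks. Critical path: Task 1 → Task 4 → Task 6 → Task 8.

Variances on critical path: σ²_Task 1=4.000, σ²_Task 4=5.444, σ²_Task 6=7.111, σ²_Task 8=0.444.
Largest is σ²_Task 6 = 7.111.

Task 6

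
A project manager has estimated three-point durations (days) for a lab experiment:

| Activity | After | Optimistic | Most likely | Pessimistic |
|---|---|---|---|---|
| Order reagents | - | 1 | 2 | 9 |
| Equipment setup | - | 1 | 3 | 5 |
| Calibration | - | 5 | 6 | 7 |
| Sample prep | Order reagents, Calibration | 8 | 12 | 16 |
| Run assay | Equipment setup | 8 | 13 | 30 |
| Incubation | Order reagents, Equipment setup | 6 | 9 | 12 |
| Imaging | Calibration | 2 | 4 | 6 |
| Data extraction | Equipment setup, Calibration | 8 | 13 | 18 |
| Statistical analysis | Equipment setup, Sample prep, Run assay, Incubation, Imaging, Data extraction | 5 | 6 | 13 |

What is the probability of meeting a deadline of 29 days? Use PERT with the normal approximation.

0.918

te_Order reagents = (1 + 4·2 + 9)/6 = 18/6 = 3; σ²_Order reagents = ((9−1)/6)² = 1.778
te_Equipment setup = (1 + 4·3 + 5)/6 = 18/6 = 3; σ²_Equipment setup = ((5−1)/6)² = 0.444
te_Calibration = (5 + 4·6 + 7)/6 = 36/6 = 6; σ²_Calibration = ((7−5)/6)² = 0.111
te_Sample prep = (8 + 4·12 + 16)/6 = 72/6 = 12; σ²_Sample prep = ((16−8)/6)² = 1.778
te_Run assay = (8 + 4·13 + 30)/6 = 90/6 = 15; σ²_Run assay = ((30−8)/6)² = 13.444
te_Incubation = (6 + 4·9 + 12)/6 = 54/6 = 9; σ²_Incubation = ((12−6)/6)² = 1.000
te_Imaging = (2 + 4·4 + 6)/6 = 24/6 = 4; σ²_Imaging = ((6−2)/6)² = 0.444
te_Data extraction = (8 + 4·13 + 18)/6 = 78/6 = 13; σ²_Data extraction = ((18−8)/6)² = 2.778
te_Statistical analysis = (5 + 4·6 + 13)/6 = 42/6 = 7; σ²_Statistical analysis = ((13−5)/6)² = 1.778

Forward pass:
ES_Order reagents = 0; EF_Order reagents = 3
ES_Equipment setup = 0; EF_Equipment setup = 3
ES_Calibration = 0; EF_Calibration = 6
ES_Sample prep = max(EF_Order reagents=3, EF_Calibration=6) = 6; EF_Sample prep = 6+12 = 18
ES_Run assay = 3; EF_Run assay = 3+15 = 18
ES_Incubation = max(EF_Order reagents=3, EF_Equipment setup=3) = 3; EF_Incubation = 3+9 = 12
ES_Imaging = 6; EF_Imaging = 6+4 = 10
ES_Data extraction = max(EF_Equipment setup=3, EF_Calibration=6) = 6; EF_Data extraction = 6+13 = 19
ES_Statistical analysis = max(EF_Equipment setup=3, EF_Sample prep=18, EF_Run assay=18, EF_Incubation=12, EF_Imaging=10, EF_Data extraction=19) = 19; EF_Statistical analysis = 19+7 = 26
Expected project duration μ = 26 days. Critical path: Calibration → Data extraction → Statistical analysis.

Variance along critical path = 0.111 + 2.778 + 1.778 = 4.667; σ = √4.667 = 2.160 days.
Z = (29 − 26) / 2.160 = 1.389
P(T ≤ 29) = Φ(1.389) ≈ 0.918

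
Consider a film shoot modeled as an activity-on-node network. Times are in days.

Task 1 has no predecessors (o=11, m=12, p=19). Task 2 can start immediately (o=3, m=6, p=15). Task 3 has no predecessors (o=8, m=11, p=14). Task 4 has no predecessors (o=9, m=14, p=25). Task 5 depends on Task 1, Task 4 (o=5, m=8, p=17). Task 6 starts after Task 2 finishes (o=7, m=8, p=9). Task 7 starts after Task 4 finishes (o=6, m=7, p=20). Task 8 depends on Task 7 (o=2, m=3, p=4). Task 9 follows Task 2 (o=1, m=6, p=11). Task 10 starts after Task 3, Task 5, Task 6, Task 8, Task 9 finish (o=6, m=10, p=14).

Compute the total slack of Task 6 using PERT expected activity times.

12 days

te_Task 1 = (11 + 4·12 + 19)/6 = 78/6 = 13
te_Task 2 = (3 + 4·6 + 15)/6 = 42/6 = 7
te_Task 3 = (8 + 4·11 + 14)/6 = 66/6 = 11
te_Task 4 = (9 + 4·14 + 25)/6 = 90/6 = 15
te_Task 5 = (5 + 4·8 + 17)/6 = 54/6 = 9
te_Task 6 = (7 + 4·8 + 9)/6 = 48/6 = 8
te_Task 7 = (6 + 4·7 + 20)/6 = 54/6 = 9
te_Task 8 = (2 + 4·3 + 4)/6 = 18/6 = 3
te_Task 9 = (1 + 4·6 + 11)/6 = 36/6 = 6
te_Task 10 = (6 + 4·10 + 14)/6 = 60/6 = 10

Forward pass:
ES_Task 1 = 0; EF_Task 1 = 13
ES_Task 2 = 0; EF_Task 2 = 7
ES_Task 3 = 0; EF_Task 3 = 11
ES_Task 4 = 0; EF_Task 4 = 15
ES_Task 5 = max(EF_Task 1=13, EF_Task 4=15) = 15; EF_Task 5 = 15+9 = 24
ES_Task 6 = 7; EF_Task 6 = 7+8 = 15
ES_Task 7 = 15; EF_Task 7 = 15+9 = 24
ES_Task 8 = 24; EF_Task 8 = 24+3 = 27
ES_Task 9 = 7; EF_Task 9 = 7+6 = 13
ES_Task 10 = max(EF_Task 3=11, EF_Task 5=24, EF_Task 6=15, EF_Task 8=27, EF_Task 9=13) = 27; EF_Task 10 = 27+10 = 37
Expected project duration μ = 37 days. Critical path: Task 4 → Task 7 → Task 8 → Task 10.

Backward pass:
LF_Task 10 = 37; LS_Task 10 = 37−10 = 27
LF_Task 9 = LS_Task 10 = 27; LS_Task 9 = 27−6 = 21
LF_Task 8 = LS_Task 10 = 27; LS_Task 8 = 27−3 = 24
LF_Task 7 = LS_Task 8 = 24; LS_Task 7 = 24−9 = 15
LF_Task 6 = LS_Task 10 = 27; LS_Task 6 = 27−8 = 19
LF_Task 5 = LS_Task 10 = 27; LS_Task 5 = 27−9 = 18
LF_Task 4 = min(LS_Task 5=18, LS_Task 7=15) = 15; LS_Task 4 = 15−15 = 0
LF_Task 3 = LS_Task 10 = 27; LS_Task 3 = 27−11 = 16
LF_Task 2 = min(LS_Task 6=19, LS_Task 9=21) = 19; LS_Task 2 = 19−7 = 12
LF_Task 1 = LS_Task 5 = 18; LS_Task 1 = 18−13 = 5
Slack_Task 6 = LS_Task 6 − ES_Task 6 = 19 − 7 = 12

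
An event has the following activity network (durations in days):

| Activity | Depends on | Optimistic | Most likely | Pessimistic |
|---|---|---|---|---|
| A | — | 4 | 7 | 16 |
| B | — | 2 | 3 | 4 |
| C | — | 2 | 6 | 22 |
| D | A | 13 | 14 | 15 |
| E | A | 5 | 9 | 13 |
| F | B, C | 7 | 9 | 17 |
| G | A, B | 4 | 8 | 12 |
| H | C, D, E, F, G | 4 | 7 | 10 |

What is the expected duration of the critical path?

29 days

te_A = (4 + 4·7 + 16)/6 = 48/6 = 8
te_B = (2 + 4·3 + 4)/6 = 18/6 = 3
te_C = (2 + 4·6 + 22)/6 = 48/6 = 8
te_D = (13 + 4·14 + 15)/6 = 84/6 = 14
te_E = (5 + 4·9 + 13)/6 = 54/6 = 9
te_F = (7 + 4·9 + 17)/6 = 60/6 = 10
te_G = (4 + 4·8 + 12)/6 = 48/6 = 8
te_H = (4 + 4·7 + 10)/6 = 42/6 = 7

Forward pass:
ES_A = 0; EF_A = 8
ES_B = 0; EF_B = 3
ES_C = 0; EF_C = 8
ES_D = 8; EF_D = 8+14 = 22
ES_E = 8; EF_E = 8+9 = 17
ES_F = max(EF_B=3, EF_C=8) = 8; EF_F = 8+10 = 18
ES_G = max(EF_A=8, EF_B=3) = 8; EF_G = 8+8 = 16
ES_H = max(EF_C=8, EF_D=22, EF_E=17, EF_F=18, EF_G=16) = 22; EF_H = 22+7 = 29
Expected project duration μ = 29 days. Critical path: A → D → H.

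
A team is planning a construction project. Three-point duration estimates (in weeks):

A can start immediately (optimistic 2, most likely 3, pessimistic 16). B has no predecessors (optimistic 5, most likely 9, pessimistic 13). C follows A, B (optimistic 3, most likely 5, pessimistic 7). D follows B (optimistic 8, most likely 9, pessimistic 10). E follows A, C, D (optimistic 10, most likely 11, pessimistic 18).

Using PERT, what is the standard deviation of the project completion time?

te_A = (2 + 4·3 + 16)/6 = 30/6 = 5; σ²_A = ((16−2)/6)² = 5.444
te_B = (5 + 4·9 + 13)/6 = 54/6 = 9; σ²_B = ((13−5)/6)² = 1.778
te_C = (3 + 4·5 + 7)/6 = 30/6 = 5; σ²_C = ((7−3)/6)² = 0.444
te_D = (8 + 4·9 + 10)/6 = 54/6 = 9; σ²_D = ((10−8)/6)² = 0.111
te_E = (10 + 4·11 + 18)/6 = 72/6 = 12; σ²_E = ((18−10)/6)² = 1.778

Forward pass:
ES_A = 0; EF_A = 5
ES_B = 0; EF_B = 9
ES_C = max(EF_A=5, EF_B=9) = 9; EF_C = 9+5 = 14
ES_D = 9; EF_D = 9+9 = 18
ES_E = max(EF_A=5, EF_C=14, EF_D=18) = 18; EF_E = 18+12 = 30
Expected project duration μ = 30 weeks. Critical path: B → D → E.

Variance along critical path = 1.778 + 0.111 + 1.778 = 3.667
σ = √3.667 = 1.915 weeks

1.91 weeks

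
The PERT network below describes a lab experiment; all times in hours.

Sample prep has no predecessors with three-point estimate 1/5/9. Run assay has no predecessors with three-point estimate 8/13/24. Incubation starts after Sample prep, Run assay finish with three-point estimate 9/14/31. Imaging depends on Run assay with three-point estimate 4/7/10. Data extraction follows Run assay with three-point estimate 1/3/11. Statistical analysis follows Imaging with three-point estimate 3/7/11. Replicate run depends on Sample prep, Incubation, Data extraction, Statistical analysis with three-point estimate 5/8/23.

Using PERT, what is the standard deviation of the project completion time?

5.44 hours

te_Sample prep = (1 + 4·5 + 9)/6 = 30/6 = 5; σ²_Sample prep = ((9−1)/6)² = 1.778
te_Run assay = (8 + 4·13 + 24)/6 = 84/6 = 14; σ²_Run assay = ((24−8)/6)² = 7.111
te_Incubation = (9 + 4·14 + 31)/6 = 96/6 = 16; σ²_Incubation = ((31−9)/6)² = 13.444
te_Imaging = (4 + 4·7 + 10)/6 = 42/6 = 7; σ²_Imaging = ((10−4)/6)² = 1.000
te_Data extraction = (1 + 4·3 + 11)/6 = 24/6 = 4; σ²_Data extraction = ((11−1)/6)² = 2.778
te_Statistical analysis = (3 + 4·7 + 11)/6 = 42/6 = 7; σ²_Statistical analysis = ((11−3)/6)² = 1.778
te_Replicate run = (5 + 4·8 + 23)/6 = 60/6 = 10; σ²_Replicate run = ((23−5)/6)² = 9.000

Forward pass:
ES_Sample prep = 0; EF_Sample prep = 5
ES_Run assay = 0; EF_Run assay = 14
ES_Incubation = max(EF_Sample prep=5, EF_Run assay=14) = 14; EF_Incubation = 14+16 = 30
ES_Imaging = 14; EF_Imaging = 14+7 = 21
ES_Data extraction = 14; EF_Data extraction = 14+4 = 18
ES_Statistical analysis = 21; EF_Statistical analysis = 21+7 = 28
ES_Replicate run = max(EF_Sample prep=5, EF_Incubation=30, EF_Data extraction=18, EF_Statistical analysis=28) = 30; EF_Replicate run = 30+10 = 40
Expected project duration μ = 40 hours. Critical path: Run assay → Incubation → Replicate run.

Variance along critical path = 7.111 + 13.444 + 9.000 = 29.556
σ = √29.556 = 5.437 hours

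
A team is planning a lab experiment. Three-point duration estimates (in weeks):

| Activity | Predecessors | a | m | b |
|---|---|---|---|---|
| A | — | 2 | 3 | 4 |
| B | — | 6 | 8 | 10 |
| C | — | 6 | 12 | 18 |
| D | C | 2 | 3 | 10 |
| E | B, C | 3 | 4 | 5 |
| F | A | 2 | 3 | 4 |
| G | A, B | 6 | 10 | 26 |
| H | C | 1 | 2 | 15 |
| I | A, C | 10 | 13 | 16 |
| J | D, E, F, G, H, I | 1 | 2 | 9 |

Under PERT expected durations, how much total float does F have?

19 weeks

te_A = (2 + 4·3 + 4)/6 = 18/6 = 3
te_B = (6 + 4·8 + 10)/6 = 48/6 = 8
te_C = (6 + 4·12 + 18)/6 = 72/6 = 12
te_D = (2 + 4·3 + 10)/6 = 24/6 = 4
te_E = (3 + 4·4 + 5)/6 = 24/6 = 4
te_F = (2 + 4·3 + 4)/6 = 18/6 = 3
te_G = (6 + 4·10 + 26)/6 = 72/6 = 12
te_H = (1 + 4·2 + 15)/6 = 24/6 = 4
te_I = (10 + 4·13 + 16)/6 = 78/6 = 13
te_J = (1 + 4·2 + 9)/6 = 18/6 = 3

Forward pass:
ES_A = 0; EF_A = 3
ES_B = 0; EF_B = 8
ES_C = 0; EF_C = 12
ES_D = 12; EF_D = 12+4 = 16
ES_E = max(EF_B=8, EF_C=12) = 12; EF_E = 12+4 = 16
ES_F = 3; EF_F = 3+3 = 6
ES_G = max(EF_A=3, EF_B=8) = 8; EF_G = 8+12 = 20
ES_H = 12; EF_H = 12+4 = 16
ES_I = max(EF_A=3, EF_C=12) = 12; EF_I = 12+13 = 25
ES_J = max(EF_D=16, EF_E=16, EF_F=6, EF_G=20, EF_H=16, EF_I=25) = 25; EF_J = 25+3 = 28
Expected project duration μ = 28 weeks. Critical path: C → I → J.

Backward pass:
LF_J = 28; LS_J = 28−3 = 25
LF_I = LS_J = 25; LS_I = 25−13 = 12
LF_H = LS_J = 25; LS_H = 25−4 = 21
LF_G = LS_J = 25; LS_G = 25−12 = 13
LF_F = LS_J = 25; LS_F = 25−3 = 22
LF_E = LS_J = 25; LS_E = 25−4 = 21
LF_D = LS_J = 25; LS_D = 25−4 = 21
LF_C = min(LS_D=21, LS_E=21, LS_H=21, LS_I=12) = 12; LS_C = 12−12 = 0
LF_B = min(LS_E=21, LS_G=13) = 13; LS_B = 13−8 = 5
LF_A = min(LS_F=22, LS_G=13, LS_I=12) = 12; LS_A = 12−3 = 9
Slack_F = LS_F − ES_F = 22 − 3 = 19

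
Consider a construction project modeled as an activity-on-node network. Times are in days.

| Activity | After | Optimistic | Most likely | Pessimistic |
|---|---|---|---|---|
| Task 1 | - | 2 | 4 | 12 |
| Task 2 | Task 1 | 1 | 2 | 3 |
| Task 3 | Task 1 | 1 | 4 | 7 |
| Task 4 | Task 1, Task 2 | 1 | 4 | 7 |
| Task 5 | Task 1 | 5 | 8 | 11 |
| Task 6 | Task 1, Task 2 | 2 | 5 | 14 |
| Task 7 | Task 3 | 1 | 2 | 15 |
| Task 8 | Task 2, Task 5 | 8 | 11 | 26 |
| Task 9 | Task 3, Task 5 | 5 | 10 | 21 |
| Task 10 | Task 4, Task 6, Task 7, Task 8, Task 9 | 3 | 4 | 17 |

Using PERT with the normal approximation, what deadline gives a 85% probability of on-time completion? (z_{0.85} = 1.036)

te_Task 1 = (2 + 4·4 + 12)/6 = 30/6 = 5; σ²_Task 1 = ((12−2)/6)² = 2.778
te_Task 2 = (1 + 4·2 + 3)/6 = 12/6 = 2; σ²_Task 2 = ((3−1)/6)² = 0.111
te_Task 3 = (1 + 4·4 + 7)/6 = 24/6 = 4; σ²_Task 3 = ((7−1)/6)² = 1.000
te_Task 4 = (1 + 4·4 + 7)/6 = 24/6 = 4; σ²_Task 4 = ((7−1)/6)² = 1.000
te_Task 5 = (5 + 4·8 + 11)/6 = 48/6 = 8; σ²_Task 5 = ((11−5)/6)² = 1.000
te_Task 6 = (2 + 4·5 + 14)/6 = 36/6 = 6; σ²_Task 6 = ((14−2)/6)² = 4.000
te_Task 7 = (1 + 4·2 + 15)/6 = 24/6 = 4; σ²_Task 7 = ((15−1)/6)² = 5.444
te_Task 8 = (8 + 4·11 + 26)/6 = 78/6 = 13; σ²_Task 8 = ((26−8)/6)² = 9.000
te_Task 9 = (5 + 4·10 + 21)/6 = 66/6 = 11; σ²_Task 9 = ((21−5)/6)² = 7.111
te_Task 10 = (3 + 4·4 + 17)/6 = 36/6 = 6; σ²_Task 10 = ((17−3)/6)² = 5.444

Forward pass:
ES_Task 1 = 0; EF_Task 1 = 5
ES_Task 2 = 5; EF_Task 2 = 5+2 = 7
ES_Task 3 = 5; EF_Task 3 = 5+4 = 9
ES_Task 4 = max(EF_Task 1=5, EF_Task 2=7) = 7; EF_Task 4 = 7+4 = 11
ES_Task 5 = 5; EF_Task 5 = 5+8 = 13
ES_Task 6 = max(EF_Task 1=5, EF_Task 2=7) = 7; EF_Task 6 = 7+6 = 13
ES_Task 7 = 9; EF_Task 7 = 9+4 = 13
ES_Task 8 = max(EF_Task 2=7, EF_Task 5=13) = 13; EF_Task 8 = 13+13 = 26
ES_Task 9 = max(EF_Task 3=9, EF_Task 5=13) = 13; EF_Task 9 = 13+11 = 24
ES_Task 10 = max(EF_Task 4=11, EF_Task 6=13, EF_Task 7=13, EF_Task 8=26, EF_Task 9=24) = 26; EF_Task 10 = 26+6 = 32
Expected project duration μ = 32 days. Critical path: Task 1 → Task 5 → Task 8 → Task 10.

Variance along critical path = 2.778 + 1.000 + 9.000 + 5.444 = 18.222; σ = 4.269 days.
D = μ + z·σ = 32 + 1.036·4.269 = 36.4 days

36.4 days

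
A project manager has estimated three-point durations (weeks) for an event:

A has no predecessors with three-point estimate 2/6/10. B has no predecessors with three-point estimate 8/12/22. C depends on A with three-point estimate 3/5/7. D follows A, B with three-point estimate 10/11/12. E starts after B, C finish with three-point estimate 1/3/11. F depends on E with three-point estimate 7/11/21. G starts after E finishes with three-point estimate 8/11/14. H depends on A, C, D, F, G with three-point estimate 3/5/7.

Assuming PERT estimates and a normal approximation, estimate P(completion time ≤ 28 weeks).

te_A = (2 + 4·6 + 10)/6 = 36/6 = 6; σ²_A = ((10−2)/6)² = 1.778
te_B = (8 + 4·12 + 22)/6 = 78/6 = 13; σ²_B = ((22−8)/6)² = 5.444
te_C = (3 + 4·5 + 7)/6 = 30/6 = 5; σ²_C = ((7−3)/6)² = 0.444
te_D = (10 + 4·11 + 12)/6 = 66/6 = 11; σ²_D = ((12−10)/6)² = 0.111
te_E = (1 + 4·3 + 11)/6 = 24/6 = 4; σ²_E = ((11−1)/6)² = 2.778
te_F = (7 + 4·11 + 21)/6 = 72/6 = 12; σ²_F = ((21−7)/6)² = 5.444
te_G = (8 + 4·11 + 14)/6 = 66/6 = 11; σ²_G = ((14−8)/6)² = 1.000
te_H = (3 + 4·5 + 7)/6 = 30/6 = 5; σ²_H = ((7−3)/6)² = 0.444

Forward pass:
ES_A = 0; EF_A = 6
ES_B = 0; EF_B = 13
ES_C = 6; EF_C = 6+5 = 11
ES_D = max(EF_A=6, EF_B=13) = 13; EF_D = 13+11 = 24
ES_E = max(EF_B=13, EF_C=11) = 13; EF_E = 13+4 = 17
ES_F = 17; EF_F = 17+12 = 29
ES_G = 17; EF_G = 17+11 = 28
ES_H = max(EF_A=6, EF_C=11, EF_D=24, EF_F=29, EF_G=28) = 29; EF_H = 29+5 = 34
Expected project duration μ = 34 weeks. Critical path: B → E → F → H.

Variance along critical path = 5.444 + 2.778 + 5.444 + 0.444 = 14.111; σ = √14.111 = 3.756 weeks.
Z = (28 − 34) / 3.756 = -1.597
P(T ≤ 28) = Φ(-1.597) ≈ 0.055

0.055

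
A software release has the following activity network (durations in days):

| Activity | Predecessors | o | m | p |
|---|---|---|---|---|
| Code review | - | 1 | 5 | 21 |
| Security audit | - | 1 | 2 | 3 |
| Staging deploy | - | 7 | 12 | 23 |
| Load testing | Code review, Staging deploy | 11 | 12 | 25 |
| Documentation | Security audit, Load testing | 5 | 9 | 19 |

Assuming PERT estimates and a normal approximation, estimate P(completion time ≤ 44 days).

te_Code review = (1 + 4·5 + 21)/6 = 42/6 = 7; σ²_Code review = ((21−1)/6)² = 11.111
te_Security audit = (1 + 4·2 + 3)/6 = 12/6 = 2; σ²_Security audit = ((3−1)/6)² = 0.111
te_Staging deploy = (7 + 4·12 + 23)/6 = 78/6 = 13; σ²_Staging deploy = ((23−7)/6)² = 7.111
te_Load testing = (11 + 4·12 + 25)/6 = 84/6 = 14; σ²_Load testing = ((25−11)/6)² = 5.444
te_Documentation = (5 + 4·9 + 19)/6 = 60/6 = 10; σ²_Documentation = ((19−5)/6)² = 5.444

Forward pass:
ES_Code review = 0; EF_Code review = 7
ES_Security audit = 0; EF_Security audit = 2
ES_Staging deploy = 0; EF_Staging deploy = 13
ES_Load testing = max(EF_Code review=7, EF_Staging deploy=13) = 13; EF_Load testing = 13+14 = 27
ES_Documentation = max(EF_Security audit=2, EF_Load testing=27) = 27; EF_Documentation = 27+10 = 37
Expected project duration μ = 37 days. Critical path: Staging deploy → Load testing → Documentation.

Variance along critical path = 7.111 + 5.444 + 5.444 = 18.000; σ = √18.000 = 4.243 days.
Z = (44 − 37) / 4.243 = 1.650
P(T ≤ 44) = Φ(1.650) ≈ 0.951

0.951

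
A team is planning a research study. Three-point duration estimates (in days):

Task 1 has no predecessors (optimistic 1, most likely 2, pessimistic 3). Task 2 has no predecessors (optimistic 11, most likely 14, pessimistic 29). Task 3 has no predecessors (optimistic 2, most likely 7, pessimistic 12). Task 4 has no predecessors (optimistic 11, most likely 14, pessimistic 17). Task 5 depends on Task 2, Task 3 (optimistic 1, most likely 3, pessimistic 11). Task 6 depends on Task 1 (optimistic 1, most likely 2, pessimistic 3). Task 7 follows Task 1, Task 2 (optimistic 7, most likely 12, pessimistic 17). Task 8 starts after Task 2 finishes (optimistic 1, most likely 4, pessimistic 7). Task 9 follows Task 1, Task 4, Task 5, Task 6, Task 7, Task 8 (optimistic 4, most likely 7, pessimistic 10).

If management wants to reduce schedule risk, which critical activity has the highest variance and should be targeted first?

Task 2

te_Task 1 = (1 + 4·2 + 3)/6 = 12/6 = 2; σ²_Task 1 = ((3−1)/6)² = 0.111
te_Task 2 = (11 + 4·14 + 29)/6 = 96/6 = 16; σ²_Task 2 = ((29−11)/6)² = 9.000
te_Task 3 = (2 + 4·7 + 12)/6 = 42/6 = 7; σ²_Task 3 = ((12−2)/6)² = 2.778
te_Task 4 = (11 + 4·14 + 17)/6 = 84/6 = 14; σ²_Task 4 = ((17−11)/6)² = 1.000
te_Task 5 = (1 + 4·3 + 11)/6 = 24/6 = 4; σ²_Task 5 = ((11−1)/6)² = 2.778
te_Task 6 = (1 + 4·2 + 3)/6 = 12/6 = 2; σ²_Task 6 = ((3−1)/6)² = 0.111
te_Task 7 = (7 + 4·12 + 17)/6 = 72/6 = 12; σ²_Task 7 = ((17−7)/6)² = 2.778
te_Task 8 = (1 + 4·4 + 7)/6 = 24/6 = 4; σ²_Task 8 = ((7−1)/6)² = 1.000
te_Task 9 = (4 + 4·7 + 10)/6 = 42/6 = 7; σ²_Task 9 = ((10−4)/6)² = 1.000

Forward pass:
ES_Task 1 = 0; EF_Task 1 = 2
ES_Task 2 = 0; EF_Task 2 = 16
ES_Task 3 = 0; EF_Task 3 = 7
ES_Task 4 = 0; EF_Task 4 = 14
ES_Task 5 = max(EF_Task 2=16, EF_Task 3=7) = 16; EF_Task 5 = 16+4 = 20
ES_Task 6 = 2; EF_Task 6 = 2+2 = 4
ES_Task 7 = max(EF_Task 1=2, EF_Task 2=16) = 16; EF_Task 7 = 16+12 = 28
ES_Task 8 = 16; EF_Task 8 = 16+4 = 20
ES_Task 9 = max(EF_Task 1=2, EF_Task 4=14, EF_Task 5=20, EF_Task 6=4, EF_Task 7=28, EF_Task 8=20) = 28; EF_Task 9 = 28+7 = 35
Expected project duration μ = 35 days. Critical path: Task 2 → Task 7 → Task 9.

Variances on critical path: σ²_Task 2=9.000, σ²_Task 7=2.778, σ²_Task 9=1.000.
Largest is σ²_Task 2 = 9.000.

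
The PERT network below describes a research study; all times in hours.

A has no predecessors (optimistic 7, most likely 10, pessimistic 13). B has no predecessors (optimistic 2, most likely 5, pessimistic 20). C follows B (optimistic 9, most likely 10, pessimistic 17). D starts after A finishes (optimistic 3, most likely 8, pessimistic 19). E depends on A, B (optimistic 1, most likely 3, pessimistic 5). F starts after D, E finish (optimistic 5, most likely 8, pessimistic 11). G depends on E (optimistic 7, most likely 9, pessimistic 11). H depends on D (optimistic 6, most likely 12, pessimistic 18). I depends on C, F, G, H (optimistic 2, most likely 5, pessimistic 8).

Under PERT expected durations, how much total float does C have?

13 hours

te_A = (7 + 4·10 + 13)/6 = 60/6 = 10
te_B = (2 + 4·5 + 20)/6 = 42/6 = 7
te_C = (9 + 4·10 + 17)/6 = 66/6 = 11
te_D = (3 + 4·8 + 19)/6 = 54/6 = 9
te_E = (1 + 4·3 + 5)/6 = 18/6 = 3
te_F = (5 + 4·8 + 11)/6 = 48/6 = 8
te_G = (7 + 4·9 + 11)/6 = 54/6 = 9
te_H = (6 + 4·12 + 18)/6 = 72/6 = 12
te_I = (2 + 4·5 + 8)/6 = 30/6 = 5

Forward pass:
ES_A = 0; EF_A = 10
ES_B = 0; EF_B = 7
ES_C = 7; EF_C = 7+11 = 18
ES_D = 10; EF_D = 10+9 = 19
ES_E = max(EF_A=10, EF_B=7) = 10; EF_E = 10+3 = 13
ES_F = max(EF_D=19, EF_E=13) = 19; EF_F = 19+8 = 27
ES_G = 13; EF_G = 13+9 = 22
ES_H = 19; EF_H = 19+12 = 31
ES_I = max(EF_C=18, EF_F=27, EF_G=22, EF_H=31) = 31; EF_I = 31+5 = 36
Expected project duration μ = 36 hours. Critical path: A → D → H → I.

Backward pass:
LF_I = 36; LS_I = 36−5 = 31
LF_H = LS_I = 31; LS_H = 31−12 = 19
LF_G = LS_I = 31; LS_G = 31−9 = 22
LF_F = LS_I = 31; LS_F = 31−8 = 23
LF_E = min(LS_F=23, LS_G=22) = 22; LS_E = 22−3 = 19
LF_D = min(LS_F=23, LS_H=19) = 19; LS_D = 19−9 = 10
LF_C = LS_I = 31; LS_C = 31−11 = 20
LF_B = min(LS_C=20, LS_E=19) = 19; LS_B = 19−7 = 12
LF_A = min(LS_D=10, LS_E=19) = 10; LS_A = 10−10 = 0
Slack_C = LS_C − ES_C = 20 − 7 = 13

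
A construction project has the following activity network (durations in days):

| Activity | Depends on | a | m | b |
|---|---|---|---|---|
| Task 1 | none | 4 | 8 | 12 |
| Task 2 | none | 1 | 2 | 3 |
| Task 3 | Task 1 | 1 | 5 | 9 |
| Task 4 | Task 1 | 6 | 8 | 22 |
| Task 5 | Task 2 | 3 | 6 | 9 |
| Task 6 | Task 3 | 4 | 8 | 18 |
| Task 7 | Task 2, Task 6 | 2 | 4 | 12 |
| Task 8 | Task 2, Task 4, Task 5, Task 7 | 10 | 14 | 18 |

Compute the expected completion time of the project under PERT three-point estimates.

te_Task 1 = (4 + 4·8 + 12)/6 = 48/6 = 8
te_Task 2 = (1 + 4·2 + 3)/6 = 12/6 = 2
te_Task 3 = (1 + 4·5 + 9)/6 = 30/6 = 5
te_Task 4 = (6 + 4·8 + 22)/6 = 60/6 = 10
te_Task 5 = (3 + 4·6 + 9)/6 = 36/6 = 6
te_Task 6 = (4 + 4·8 + 18)/6 = 54/6 = 9
te_Task 7 = (2 + 4·4 + 12)/6 = 30/6 = 5
te_Task 8 = (10 + 4·14 + 18)/6 = 84/6 = 14

Forward pass:
ES_Task 1 = 0; EF_Task 1 = 8
ES_Task 2 = 0; EF_Task 2 = 2
ES_Task 3 = 8; EF_Task 3 = 8+5 = 13
ES_Task 4 = 8; EF_Task 4 = 8+10 = 18
ES_Task 5 = 2; EF_Task 5 = 2+6 = 8
ES_Task 6 = 13; EF_Task 6 = 13+9 = 22
ES_Task 7 = max(EF_Task 2=2, EF_Task 6=22) = 22; EF_Task 7 = 22+5 = 27
ES_Task 8 = max(EF_Task 2=2, EF_Task 4=18, EF_Task 5=8, EF_Task 7=27) = 27; EF_Task 8 = 27+14 = 41
Expected project duration μ = 41 days. Critical path: Task 1 → Task 3 → Task 6 → Task 7 → Task 8.

41 days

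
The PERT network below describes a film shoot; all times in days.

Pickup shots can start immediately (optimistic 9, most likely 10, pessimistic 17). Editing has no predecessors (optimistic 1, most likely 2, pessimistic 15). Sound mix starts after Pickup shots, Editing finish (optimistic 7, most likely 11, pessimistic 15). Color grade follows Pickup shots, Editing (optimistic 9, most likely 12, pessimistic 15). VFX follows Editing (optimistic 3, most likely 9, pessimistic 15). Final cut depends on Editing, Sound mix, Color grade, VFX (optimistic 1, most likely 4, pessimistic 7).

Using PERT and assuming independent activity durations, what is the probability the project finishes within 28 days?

0.697

te_Pickup shots = (9 + 4·10 + 17)/6 = 66/6 = 11; σ²_Pickup shots = ((17−9)/6)² = 1.778
te_Editing = (1 + 4·2 + 15)/6 = 24/6 = 4; σ²_Editing = ((15−1)/6)² = 5.444
te_Sound mix = (7 + 4·11 + 15)/6 = 66/6 = 11; σ²_Sound mix = ((15−7)/6)² = 1.778
te_Color grade = (9 + 4·12 + 15)/6 = 72/6 = 12; σ²_Color grade = ((15−9)/6)² = 1.000
te_VFX = (3 + 4·9 + 15)/6 = 54/6 = 9; σ²_VFX = ((15−3)/6)² = 4.000
te_Final cut = (1 + 4·4 + 7)/6 = 24/6 = 4; σ²_Final cut = ((7−1)/6)² = 1.000

Forward pass:
ES_Pickup shots = 0; EF_Pickup shots = 11
ES_Editing = 0; EF_Editing = 4
ES_Sound mix = max(EF_Pickup shots=11, EF_Editing=4) = 11; EF_Sound mix = 11+11 = 22
ES_Color grade = max(EF_Pickup shots=11, EF_Editing=4) = 11; EF_Color grade = 11+12 = 23
ES_VFX = 4; EF_VFX = 4+9 = 13
ES_Final cut = max(EF_Editing=4, EF_Sound mix=22, EF_Color grade=23, EF_VFX=13) = 23; EF_Final cut = 23+4 = 27
Expected project duration μ = 27 days. Critical path: Pickup shots → Color grade → Final cut.

Variance along critical path = 1.778 + 1.000 + 1.000 = 3.778; σ = √3.778 = 1.944 days.
Z = (28 − 27) / 1.944 = 0.514
P(T ≤ 28) = Φ(0.514) ≈ 0.697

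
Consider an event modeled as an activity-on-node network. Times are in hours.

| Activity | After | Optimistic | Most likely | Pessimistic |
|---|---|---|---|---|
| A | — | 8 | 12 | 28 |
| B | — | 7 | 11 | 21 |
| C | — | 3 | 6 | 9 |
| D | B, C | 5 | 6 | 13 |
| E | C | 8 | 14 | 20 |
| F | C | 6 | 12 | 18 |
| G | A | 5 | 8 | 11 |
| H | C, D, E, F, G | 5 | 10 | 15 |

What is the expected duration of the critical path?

te_A = (8 + 4·12 + 28)/6 = 84/6 = 14
te_B = (7 + 4·11 + 21)/6 = 72/6 = 12
te_C = (3 + 4·6 + 9)/6 = 36/6 = 6
te_D = (5 + 4·6 + 13)/6 = 42/6 = 7
te_E = (8 + 4·14 + 20)/6 = 84/6 = 14
te_F = (6 + 4·12 + 18)/6 = 72/6 = 12
te_G = (5 + 4·8 + 11)/6 = 48/6 = 8
te_H = (5 + 4·10 + 15)/6 = 60/6 = 10

Forward pass:
ES_A = 0; EF_A = 14
ES_B = 0; EF_B = 12
ES_C = 0; EF_C = 6
ES_D = max(EF_B=12, EF_C=6) = 12; EF_D = 12+7 = 19
ES_E = 6; EF_E = 6+14 = 20
ES_F = 6; EF_F = 6+12 = 18
ES_G = 14; EF_G = 14+8 = 22
ES_H = max(EF_C=6, EF_D=19, EF_E=20, EF_F=18, EF_G=22) = 22; EF_H = 22+10 = 32
Expected project duration μ = 32 hours. Critical path: A → G → H.

32 hours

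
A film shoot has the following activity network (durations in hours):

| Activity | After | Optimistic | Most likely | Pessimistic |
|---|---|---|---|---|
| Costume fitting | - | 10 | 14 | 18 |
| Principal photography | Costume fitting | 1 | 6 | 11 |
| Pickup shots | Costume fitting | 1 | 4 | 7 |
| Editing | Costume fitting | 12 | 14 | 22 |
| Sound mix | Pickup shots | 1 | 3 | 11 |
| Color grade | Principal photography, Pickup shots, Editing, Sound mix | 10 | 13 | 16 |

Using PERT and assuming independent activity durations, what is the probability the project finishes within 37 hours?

0.017

te_Costume fitting = (10 + 4·14 + 18)/6 = 84/6 = 14; σ²_Costume fitting = ((18−10)/6)² = 1.778
te_Principal photography = (1 + 4·6 + 11)/6 = 36/6 = 6; σ²_Principal photography = ((11−1)/6)² = 2.778
te_Pickup shots = (1 + 4·4 + 7)/6 = 24/6 = 4; σ²_Pickup shots = ((7−1)/6)² = 1.000
te_Editing = (12 + 4·14 + 22)/6 = 90/6 = 15; σ²_Editing = ((22−12)/6)² = 2.778
te_Sound mix = (1 + 4·3 + 11)/6 = 24/6 = 4; σ²_Sound mix = ((11−1)/6)² = 2.778
te_Color grade = (10 + 4·13 + 16)/6 = 78/6 = 13; σ²_Color grade = ((16−10)/6)² = 1.000

Forward pass:
ES_Costume fitting = 0; EF_Costume fitting = 14
ES_Principal photography = 14; EF_Principal photography = 14+6 = 20
ES_Pickup shots = 14; EF_Pickup shots = 14+4 = 18
ES_Editing = 14; EF_Editing = 14+15 = 29
ES_Sound mix = 18; EF_Sound mix = 18+4 = 22
ES_Color grade = max(EF_Principal photography=20, EF_Pickup shots=18, EF_Editing=29, EF_Sound mix=22) = 29; EF_Color grade = 29+13 = 42
Expected project duration μ = 42 hours. Critical path: Costume fitting → Editing → Color grade.

Variance along critical path = 1.778 + 2.778 + 1.000 = 5.556; σ = √5.556 = 2.357 hours.
Z = (37 − 42) / 2.357 = -2.121
P(T ≤ 37) = Φ(-2.121) ≈ 0.017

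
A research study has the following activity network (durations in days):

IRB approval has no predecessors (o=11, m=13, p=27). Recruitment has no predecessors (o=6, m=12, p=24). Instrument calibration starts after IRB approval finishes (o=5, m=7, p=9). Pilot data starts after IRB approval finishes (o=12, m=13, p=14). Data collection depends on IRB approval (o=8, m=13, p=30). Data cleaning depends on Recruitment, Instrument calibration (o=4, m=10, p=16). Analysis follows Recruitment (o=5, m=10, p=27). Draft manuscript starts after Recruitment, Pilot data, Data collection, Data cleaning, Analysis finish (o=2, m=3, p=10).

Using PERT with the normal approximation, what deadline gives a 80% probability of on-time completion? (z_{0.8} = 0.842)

39.1 days

te_IRB approval = (11 + 4·13 + 27)/6 = 90/6 = 15; σ²_IRB approval = ((27−11)/6)² = 7.111
te_Recruitment = (6 + 4·12 + 24)/6 = 78/6 = 13; σ²_Recruitment = ((24−6)/6)² = 9.000
te_Instrument calibration = (5 + 4·7 + 9)/6 = 42/6 = 7; σ²_Instrument calibration = ((9−5)/6)² = 0.444
te_Pilot data = (12 + 4·13 + 14)/6 = 78/6 = 13; σ²_Pilot data = ((14−12)/6)² = 0.111
te_Data collection = (8 + 4·13 + 30)/6 = 90/6 = 15; σ²_Data collection = ((30−8)/6)² = 13.444
te_Data cleaning = (4 + 4·10 + 16)/6 = 60/6 = 10; σ²_Data cleaning = ((16−4)/6)² = 4.000
te_Analysis = (5 + 4·10 + 27)/6 = 72/6 = 12; σ²_Analysis = ((27−5)/6)² = 13.444
te_Draft manuscript = (2 + 4·3 + 10)/6 = 24/6 = 4; σ²_Draft manuscript = ((10−2)/6)² = 1.778

Forward pass:
ES_IRB approval = 0; EF_IRB approval = 15
ES_Recruitment = 0; EF_Recruitment = 13
ES_Instrument calibration = 15; EF_Instrument calibration = 15+7 = 22
ES_Pilot data = 15; EF_Pilot data = 15+13 = 28
ES_Data collection = 15; EF_Data collection = 15+15 = 30
ES_Data cleaning = max(EF_Recruitment=13, EF_Instrument calibration=22) = 22; EF_Data cleaning = 22+10 = 32
ES_Analysis = 13; EF_Analysis = 13+12 = 25
ES_Draft manuscript = max(EF_Recruitment=13, EF_Pilot data=28, EF_Data collection=30, EF_Data cleaning=32, EF_Analysis=25) = 32; EF_Draft manuscript = 32+4 = 36
Expected project duration μ = 36 days. Critical path: IRB approval → Instrument calibration → Data cleaning → Draft manuscript.

Variance along critical path = 7.111 + 0.444 + 4.000 + 1.778 = 13.333; σ = 3.651 days.
D = μ + z·σ = 36 + 0.842·3.651 = 39.1 days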